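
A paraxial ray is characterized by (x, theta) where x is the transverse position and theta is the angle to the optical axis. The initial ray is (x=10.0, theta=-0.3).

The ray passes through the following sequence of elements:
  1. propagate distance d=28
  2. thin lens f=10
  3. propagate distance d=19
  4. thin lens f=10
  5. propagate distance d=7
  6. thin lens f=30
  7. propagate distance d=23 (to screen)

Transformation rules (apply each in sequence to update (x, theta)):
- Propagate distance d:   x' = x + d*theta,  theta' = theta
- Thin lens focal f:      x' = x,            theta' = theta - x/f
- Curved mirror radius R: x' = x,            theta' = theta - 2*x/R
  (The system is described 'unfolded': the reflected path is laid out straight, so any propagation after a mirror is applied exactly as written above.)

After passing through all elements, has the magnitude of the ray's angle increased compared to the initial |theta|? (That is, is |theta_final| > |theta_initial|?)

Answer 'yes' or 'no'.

Initial: x=10.0000 theta=-0.3000
After 1 (propagate distance d=28): x=1.6000 theta=-0.3000
After 2 (thin lens f=10): x=1.6000 theta=-0.4600
After 3 (propagate distance d=19): x=-7.1400 theta=-0.4600
After 4 (thin lens f=10): x=-7.1400 theta=0.2540
After 5 (propagate distance d=7): x=-5.3620 theta=0.2540
After 6 (thin lens f=30): x=-5.3620 theta=6491/15000 (≈0.4327)
After 7 (propagate distance d=23 (to screen)): x=68863/15000 (≈4.5909) theta=6491/15000 (≈0.4327)
|theta_initial|=0.3000 |theta_final|=6491/15000 (≈0.4327) -> increased

Answer: yes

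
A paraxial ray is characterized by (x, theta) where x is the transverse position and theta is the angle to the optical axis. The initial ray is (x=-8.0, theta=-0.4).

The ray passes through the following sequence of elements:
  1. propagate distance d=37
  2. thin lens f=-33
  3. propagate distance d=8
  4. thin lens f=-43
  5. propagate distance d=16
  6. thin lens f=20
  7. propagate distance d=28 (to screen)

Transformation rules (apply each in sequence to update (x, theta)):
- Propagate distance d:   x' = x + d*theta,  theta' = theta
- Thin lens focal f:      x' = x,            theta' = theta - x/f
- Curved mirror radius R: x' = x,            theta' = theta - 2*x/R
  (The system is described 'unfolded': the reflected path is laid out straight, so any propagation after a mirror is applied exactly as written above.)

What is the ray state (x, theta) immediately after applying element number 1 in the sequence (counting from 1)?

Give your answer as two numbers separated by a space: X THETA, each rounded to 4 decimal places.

Answer: -22.8000 -0.4000

Derivation:
Initial: x=-8.0000 theta=-0.4000
After 1 (propagate distance d=37): x=-22.8000 theta=-0.4000
Rounded to 4 decimal places: x = -22.8000, theta = -0.4000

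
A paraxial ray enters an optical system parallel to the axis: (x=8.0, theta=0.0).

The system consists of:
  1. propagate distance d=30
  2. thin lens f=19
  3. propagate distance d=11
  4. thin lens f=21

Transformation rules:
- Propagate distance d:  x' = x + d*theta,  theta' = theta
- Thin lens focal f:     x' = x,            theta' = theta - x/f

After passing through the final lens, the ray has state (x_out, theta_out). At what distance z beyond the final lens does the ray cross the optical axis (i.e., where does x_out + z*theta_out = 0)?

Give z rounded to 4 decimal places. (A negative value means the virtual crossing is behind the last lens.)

Answer: 5.7931

Derivation:
Initial: x=8.0000 theta=0.0000
After 1 (propagate distance d=30): x=8.0000 theta=0.0000
After 2 (thin lens f=19): x=8.0000 theta=-8/19 (≈-0.4211)
After 3 (propagate distance d=11): x=64/19 (≈3.3684) theta=-8/19 (≈-0.4211)
After 4 (thin lens f=21): x=64/19 (≈3.3684) theta=-232/399 (≈-0.5815)
z_focus = -x_out/theta_out = -(64/19)/(-232/399) = 168/29 ≈ 5.7931
Rounded to 4 decimal places: z = 5.7931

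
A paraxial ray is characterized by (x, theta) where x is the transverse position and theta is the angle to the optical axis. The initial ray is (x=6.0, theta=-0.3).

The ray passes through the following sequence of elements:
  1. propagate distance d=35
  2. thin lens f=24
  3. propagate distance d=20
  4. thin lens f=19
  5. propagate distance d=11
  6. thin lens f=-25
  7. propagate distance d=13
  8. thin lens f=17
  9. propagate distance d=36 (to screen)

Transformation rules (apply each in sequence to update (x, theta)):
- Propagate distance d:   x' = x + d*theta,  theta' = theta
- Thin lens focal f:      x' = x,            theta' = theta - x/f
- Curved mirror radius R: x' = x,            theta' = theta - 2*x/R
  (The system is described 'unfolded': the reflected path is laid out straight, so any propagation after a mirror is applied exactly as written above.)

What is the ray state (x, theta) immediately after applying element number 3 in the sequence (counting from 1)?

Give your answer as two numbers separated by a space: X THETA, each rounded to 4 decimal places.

Answer: -6.7500 -0.1125

Derivation:
Initial: x=6.0000 theta=-0.3000
After 1 (propagate distance d=35): x=-4.5000 theta=-0.3000
After 2 (thin lens f=24): x=-4.5000 theta=-0.1125
After 3 (propagate distance d=20): x=-6.7500 theta=-0.1125
Rounded to 4 decimal places: x = -6.7500, theta = -0.1125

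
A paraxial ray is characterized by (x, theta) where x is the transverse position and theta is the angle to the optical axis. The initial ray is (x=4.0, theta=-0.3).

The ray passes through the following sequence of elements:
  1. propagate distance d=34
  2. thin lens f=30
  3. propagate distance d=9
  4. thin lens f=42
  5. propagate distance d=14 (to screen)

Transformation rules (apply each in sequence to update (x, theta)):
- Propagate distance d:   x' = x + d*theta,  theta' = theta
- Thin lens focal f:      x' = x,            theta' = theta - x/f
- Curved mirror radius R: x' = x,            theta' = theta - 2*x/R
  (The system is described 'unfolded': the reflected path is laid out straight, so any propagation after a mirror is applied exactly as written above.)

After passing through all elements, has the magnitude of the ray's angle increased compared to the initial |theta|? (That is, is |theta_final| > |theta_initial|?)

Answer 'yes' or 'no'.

Answer: no

Derivation:
Initial: x=4.0000 theta=-0.3000
After 1 (propagate distance d=34): x=-6.2000 theta=-0.3000
After 2 (thin lens f=30): x=-6.2000 theta=-7/75 (≈-0.0933)
After 3 (propagate distance d=9): x=-7.0400 theta=-7/75 (≈-0.0933)
After 4 (thin lens f=42): x=-7.0400 theta=13/175 (≈0.0743)
After 5 (propagate distance d=14 (to screen)): x=-6.0000 theta=13/175 (≈0.0743)
|theta_initial|=0.3000 |theta_final|=13/175 (≈0.0743) -> not increased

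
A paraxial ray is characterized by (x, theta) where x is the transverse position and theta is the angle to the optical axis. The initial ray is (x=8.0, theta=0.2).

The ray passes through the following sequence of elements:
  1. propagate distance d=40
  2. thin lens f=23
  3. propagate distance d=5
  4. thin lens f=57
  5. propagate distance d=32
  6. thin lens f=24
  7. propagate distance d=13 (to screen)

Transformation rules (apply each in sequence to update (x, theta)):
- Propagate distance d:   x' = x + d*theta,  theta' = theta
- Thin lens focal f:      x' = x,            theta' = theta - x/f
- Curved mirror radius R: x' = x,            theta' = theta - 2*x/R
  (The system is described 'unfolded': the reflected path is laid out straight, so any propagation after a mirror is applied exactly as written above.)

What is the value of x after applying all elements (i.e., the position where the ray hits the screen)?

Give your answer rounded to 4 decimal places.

Answer: -14.0788

Derivation:
Initial: x=8.0000 theta=0.2000
After 1 (propagate distance d=40): x=16.0000 theta=0.2000
After 2 (thin lens f=23): x=16.0000 theta=-57/115 (≈-0.4957)
After 3 (propagate distance d=5): x=311/23 (≈13.5217) theta=-57/115 (≈-0.4957)
After 4 (thin lens f=57): x=311/23 (≈13.5217) theta=-4804/6555 (≈-0.7329)
After 5 (propagate distance d=32): x=-65093/6555 (≈-9.9303) theta=-4804/6555 (≈-0.7329)
After 6 (thin lens f=24): x=-65093/6555 (≈-9.9303) theta=-50203/157320 (≈-0.3191)
After 7 (propagate distance d=13 (to screen)): x=-2214871/157320 (≈-14.0788) theta=-50203/157320 (≈-0.3191)
Rounded to 4 decimal places: x = -14.0788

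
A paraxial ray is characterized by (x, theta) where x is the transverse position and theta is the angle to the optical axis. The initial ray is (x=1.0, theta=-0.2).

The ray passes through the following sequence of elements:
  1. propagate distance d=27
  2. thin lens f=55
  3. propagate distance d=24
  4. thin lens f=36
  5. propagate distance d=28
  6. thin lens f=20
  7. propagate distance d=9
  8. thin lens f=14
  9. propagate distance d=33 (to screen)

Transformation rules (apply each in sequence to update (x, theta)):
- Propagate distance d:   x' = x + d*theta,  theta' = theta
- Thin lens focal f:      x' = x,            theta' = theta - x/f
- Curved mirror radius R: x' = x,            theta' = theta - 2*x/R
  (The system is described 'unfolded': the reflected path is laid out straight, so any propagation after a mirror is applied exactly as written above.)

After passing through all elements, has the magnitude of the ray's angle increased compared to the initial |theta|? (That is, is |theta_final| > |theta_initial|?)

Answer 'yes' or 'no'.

Answer: yes

Derivation:
Initial: x=1.0000 theta=-0.2000
After 1 (propagate distance d=27): x=-4.4000 theta=-0.2000
After 2 (thin lens f=55): x=-4.4000 theta=-0.1200
After 3 (propagate distance d=24): x=-7.2800 theta=-0.1200
After 4 (thin lens f=36): x=-7.2800 theta=37/450 (≈0.0822)
After 5 (propagate distance d=28): x=-224/45 (≈-4.9778) theta=37/450 (≈0.0822)
After 6 (thin lens f=20): x=-224/45 (≈-4.9778) theta=149/450 (≈0.3311)
After 7 (propagate distance d=9): x=-899/450 (≈-1.9978) theta=149/450 (≈0.3311)
After 8 (thin lens f=14): x=-899/450 (≈-1.9978) theta=199/420 (≈0.4738)
After 9 (propagate distance d=33 (to screen)): x=85919/6300 (≈13.6379) theta=199/420 (≈0.4738)
|theta_initial|=0.2000 |theta_final|=199/420 (≈0.4738) -> increased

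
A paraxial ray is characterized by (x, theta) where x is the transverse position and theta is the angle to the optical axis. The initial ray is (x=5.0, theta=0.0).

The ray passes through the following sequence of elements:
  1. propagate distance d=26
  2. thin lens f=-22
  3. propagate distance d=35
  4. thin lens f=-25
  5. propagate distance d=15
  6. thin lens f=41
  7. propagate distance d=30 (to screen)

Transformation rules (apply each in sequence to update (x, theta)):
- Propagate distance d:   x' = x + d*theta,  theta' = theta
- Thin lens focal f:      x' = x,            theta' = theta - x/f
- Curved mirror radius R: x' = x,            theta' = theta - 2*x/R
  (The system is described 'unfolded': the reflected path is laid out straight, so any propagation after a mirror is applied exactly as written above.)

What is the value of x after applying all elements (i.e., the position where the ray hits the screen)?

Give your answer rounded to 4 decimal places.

Answer: 28.8392

Derivation:
Initial: x=5.0000 theta=0.0000
After 1 (propagate distance d=26): x=5.0000 theta=0.0000
After 2 (thin lens f=-22): x=5.0000 theta=5/22 (≈0.2273)
After 3 (propagate distance d=35): x=285/22 (≈12.9545) theta=5/22 (≈0.2273)
After 4 (thin lens f=-25): x=285/22 (≈12.9545) theta=41/55 (≈0.7455)
After 5 (propagate distance d=15): x=531/22 (≈24.1364) theta=41/55 (≈0.7455)
After 6 (thin lens f=41): x=531/22 (≈24.1364) theta=707/4510 (≈0.1568)
After 7 (propagate distance d=30 (to screen)): x=26013/902 (≈28.8392) theta=707/4510 (≈0.1568)
Rounded to 4 decimal places: x = 28.8392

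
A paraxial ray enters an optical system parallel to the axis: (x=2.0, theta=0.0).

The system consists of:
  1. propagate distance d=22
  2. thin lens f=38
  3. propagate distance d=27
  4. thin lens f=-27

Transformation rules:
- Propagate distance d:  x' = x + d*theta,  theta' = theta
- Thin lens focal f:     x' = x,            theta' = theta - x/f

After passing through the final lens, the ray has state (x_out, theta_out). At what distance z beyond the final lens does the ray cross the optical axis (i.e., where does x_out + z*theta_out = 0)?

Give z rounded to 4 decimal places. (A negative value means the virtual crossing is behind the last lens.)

Initial: x=2.0000 theta=0.0000
After 1 (propagate distance d=22): x=2.0000 theta=0.0000
After 2 (thin lens f=38): x=2.0000 theta=-1/19 (≈-0.0526)
After 3 (propagate distance d=27): x=11/19 (≈0.5789) theta=-1/19 (≈-0.0526)
After 4 (thin lens f=-27): x=11/19 (≈0.5789) theta=-16/513 (≈-0.0312)
z_focus = -x_out/theta_out = -(11/19)/(-16/513) = 18.5625
Rounded to 4 decimal places: z = 18.5625

Answer: 18.5625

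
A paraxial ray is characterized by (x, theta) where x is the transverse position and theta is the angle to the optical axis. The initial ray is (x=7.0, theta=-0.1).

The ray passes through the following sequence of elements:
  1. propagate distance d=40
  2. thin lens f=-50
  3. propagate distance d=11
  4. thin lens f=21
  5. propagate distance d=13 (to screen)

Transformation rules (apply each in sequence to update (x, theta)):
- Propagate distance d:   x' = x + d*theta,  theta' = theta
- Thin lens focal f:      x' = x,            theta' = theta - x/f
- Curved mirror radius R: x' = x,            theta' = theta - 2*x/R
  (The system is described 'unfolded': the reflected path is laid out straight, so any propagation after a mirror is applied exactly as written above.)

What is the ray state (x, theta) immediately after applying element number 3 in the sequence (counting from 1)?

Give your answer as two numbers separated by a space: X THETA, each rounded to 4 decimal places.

Answer: 2.5600 -0.0400

Derivation:
Initial: x=7.0000 theta=-0.1000
After 1 (propagate distance d=40): x=3.0000 theta=-0.1000
After 2 (thin lens f=-50): x=3.0000 theta=-0.0400
After 3 (propagate distance d=11): x=2.5600 theta=-0.0400
Rounded to 4 decimal places: x = 2.5600, theta = -0.0400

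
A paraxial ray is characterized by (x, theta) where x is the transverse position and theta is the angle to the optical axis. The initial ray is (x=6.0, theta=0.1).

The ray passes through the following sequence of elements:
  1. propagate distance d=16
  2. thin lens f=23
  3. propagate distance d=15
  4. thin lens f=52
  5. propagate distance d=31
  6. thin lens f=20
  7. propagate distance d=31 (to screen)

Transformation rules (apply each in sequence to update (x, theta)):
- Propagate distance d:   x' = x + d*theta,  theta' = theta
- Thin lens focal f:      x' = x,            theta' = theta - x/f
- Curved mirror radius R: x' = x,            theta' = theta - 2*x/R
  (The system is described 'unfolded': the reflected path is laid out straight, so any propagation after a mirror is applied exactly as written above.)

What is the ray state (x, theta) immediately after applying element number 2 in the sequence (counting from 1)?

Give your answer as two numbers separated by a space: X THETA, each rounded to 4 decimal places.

Answer: 7.6000 -0.2304

Derivation:
Initial: x=6.0000 theta=0.1000
After 1 (propagate distance d=16): x=7.6000 theta=0.1000
After 2 (thin lens f=23): x=7.6000 theta=-53/230 (≈-0.2304)
Rounded to 4 decimal places: x = 7.6000, theta = -0.2304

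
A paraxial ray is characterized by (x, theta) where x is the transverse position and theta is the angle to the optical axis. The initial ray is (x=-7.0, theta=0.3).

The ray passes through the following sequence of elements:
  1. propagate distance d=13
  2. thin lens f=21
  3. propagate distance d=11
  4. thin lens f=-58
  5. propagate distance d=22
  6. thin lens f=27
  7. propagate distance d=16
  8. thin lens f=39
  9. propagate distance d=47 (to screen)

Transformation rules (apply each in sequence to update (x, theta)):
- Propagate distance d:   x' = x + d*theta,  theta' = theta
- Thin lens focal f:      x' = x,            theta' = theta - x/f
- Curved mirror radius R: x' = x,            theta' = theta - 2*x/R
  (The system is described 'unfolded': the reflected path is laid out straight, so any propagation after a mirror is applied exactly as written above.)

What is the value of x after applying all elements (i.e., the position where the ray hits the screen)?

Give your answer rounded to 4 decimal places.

Answer: -1.6107

Derivation:
Initial: x=-7.0000 theta=0.3000
After 1 (propagate distance d=13): x=-3.1000 theta=0.3000
After 2 (thin lens f=21): x=-3.1000 theta=47/105 (≈0.4476)
After 3 (propagate distance d=11): x=383/210 (≈1.8238) theta=47/105 (≈0.4476)
After 4 (thin lens f=-58): x=383/210 (≈1.8238) theta=389/812 (≈0.4791)
After 5 (propagate distance d=22): x=5378/435 (≈12.3632) theta=389/812 (≈0.4791)
After 6 (thin lens f=27): x=5378/435 (≈12.3632) theta=6961/328860 (≈0.0212)
After 7 (propagate distance d=16): x=1044286/82215 (≈12.7019) theta=6961/328860 (≈0.0212)
After 8 (thin lens f=39): x=1044286/82215 (≈12.7019) theta=-781133/2565108 (≈-0.3045)
After 9 (propagate distance d=47 (to screen)): x=-20657639/12825540 (≈-1.6107) theta=-781133/2565108 (≈-0.3045)
Rounded to 4 decimal places: x = -1.6107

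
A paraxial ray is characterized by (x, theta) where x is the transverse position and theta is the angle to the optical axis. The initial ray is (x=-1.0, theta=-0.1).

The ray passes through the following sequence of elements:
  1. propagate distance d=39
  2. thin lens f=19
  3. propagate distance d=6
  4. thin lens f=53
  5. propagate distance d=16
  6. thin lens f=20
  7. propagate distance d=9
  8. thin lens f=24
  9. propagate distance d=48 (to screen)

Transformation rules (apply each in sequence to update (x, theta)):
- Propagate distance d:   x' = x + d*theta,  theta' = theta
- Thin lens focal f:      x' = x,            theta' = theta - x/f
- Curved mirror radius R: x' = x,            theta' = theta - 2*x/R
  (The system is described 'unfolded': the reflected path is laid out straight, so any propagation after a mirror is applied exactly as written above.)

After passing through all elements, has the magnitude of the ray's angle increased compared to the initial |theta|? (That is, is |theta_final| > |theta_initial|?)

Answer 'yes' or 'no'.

Initial: x=-1.0000 theta=-0.1000
After 1 (propagate distance d=39): x=-4.9000 theta=-0.1000
After 2 (thin lens f=19): x=-4.9000 theta=3/19 (≈0.1579)
After 3 (propagate distance d=6): x=-751/190 (≈-3.9526) theta=3/19 (≈0.1579)
After 4 (thin lens f=53): x=-751/190 (≈-3.9526) theta=2341/10070 (≈0.2325)
After 5 (propagate distance d=16): x=-2347/10070 (≈-0.2331) theta=2341/10070 (≈0.2325)
After 6 (thin lens f=20): x=-2347/10070 (≈-0.2331) theta=49167/201400 (≈0.2441)
After 7 (propagate distance d=9): x=395563/201400 (≈1.9641) theta=49167/201400 (≈0.2441)
After 8 (thin lens f=24): x=395563/201400 (≈1.9641) theta=156889/966720 (≈0.1623)
After 9 (propagate distance d=48 (to screen)): x=1964453/201400 (≈9.7540) theta=156889/966720 (≈0.1623)
|theta_initial|=0.1000 |theta_final|=156889/966720 (≈0.1623) -> increased

Answer: yes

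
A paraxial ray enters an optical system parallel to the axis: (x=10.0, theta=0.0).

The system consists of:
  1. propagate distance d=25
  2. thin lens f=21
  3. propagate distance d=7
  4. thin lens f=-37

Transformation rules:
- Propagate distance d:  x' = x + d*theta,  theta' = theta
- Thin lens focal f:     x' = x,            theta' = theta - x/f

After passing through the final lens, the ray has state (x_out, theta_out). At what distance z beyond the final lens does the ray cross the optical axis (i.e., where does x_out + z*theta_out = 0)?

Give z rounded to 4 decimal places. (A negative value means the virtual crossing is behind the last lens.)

Initial: x=10.0000 theta=0.0000
After 1 (propagate distance d=25): x=10.0000 theta=0.0000
After 2 (thin lens f=21): x=10.0000 theta=-10/21 (≈-0.4762)
After 3 (propagate distance d=7): x=20/3 (≈6.6667) theta=-10/21 (≈-0.4762)
After 4 (thin lens f=-37): x=20/3 (≈6.6667) theta=-230/777 (≈-0.2960)
z_focus = -x_out/theta_out = -(20/3)/(-230/777) = 518/23 ≈ 22.5217
Rounded to 4 decimal places: z = 22.5217

Answer: 22.5217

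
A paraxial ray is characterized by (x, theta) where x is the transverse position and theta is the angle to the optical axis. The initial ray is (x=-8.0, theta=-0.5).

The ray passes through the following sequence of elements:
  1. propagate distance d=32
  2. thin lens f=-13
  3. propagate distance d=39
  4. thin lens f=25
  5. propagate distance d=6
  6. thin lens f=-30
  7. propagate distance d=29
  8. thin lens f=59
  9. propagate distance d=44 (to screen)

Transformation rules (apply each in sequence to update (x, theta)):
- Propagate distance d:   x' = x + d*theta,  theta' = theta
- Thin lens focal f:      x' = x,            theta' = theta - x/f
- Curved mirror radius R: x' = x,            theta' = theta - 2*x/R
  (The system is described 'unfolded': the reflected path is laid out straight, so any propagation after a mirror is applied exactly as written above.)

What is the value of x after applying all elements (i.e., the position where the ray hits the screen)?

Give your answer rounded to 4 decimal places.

Answer: -83.5046

Derivation:
Initial: x=-8.0000 theta=-0.5000
After 1 (propagate distance d=32): x=-24.0000 theta=-0.5000
After 2 (thin lens f=-13): x=-24.0000 theta=-61/26 (≈-2.3462)
After 3 (propagate distance d=39): x=-115.5000 theta=-61/26 (≈-2.3462)
After 4 (thin lens f=25): x=-115.5000 theta=739/325 (≈2.2738)
After 5 (propagate distance d=6): x=-66207/650 (≈-101.8569) theta=739/325 (≈2.2738)
After 6 (thin lens f=-30): x=-66207/650 (≈-101.8569) theta=-7289/6500 (≈-1.1214)
After 7 (propagate distance d=29): x=-873451/6500 (≈-134.3771) theta=-7289/6500 (≈-1.1214)
After 8 (thin lens f=59): x=-873451/6500 (≈-134.3771) theta=4434/3835 (≈1.1562)
After 9 (propagate distance d=44 (to screen)): x=-32024009/383500 (≈-83.5046) theta=4434/3835 (≈1.1562)
Rounded to 4 decimal places: x = -83.5046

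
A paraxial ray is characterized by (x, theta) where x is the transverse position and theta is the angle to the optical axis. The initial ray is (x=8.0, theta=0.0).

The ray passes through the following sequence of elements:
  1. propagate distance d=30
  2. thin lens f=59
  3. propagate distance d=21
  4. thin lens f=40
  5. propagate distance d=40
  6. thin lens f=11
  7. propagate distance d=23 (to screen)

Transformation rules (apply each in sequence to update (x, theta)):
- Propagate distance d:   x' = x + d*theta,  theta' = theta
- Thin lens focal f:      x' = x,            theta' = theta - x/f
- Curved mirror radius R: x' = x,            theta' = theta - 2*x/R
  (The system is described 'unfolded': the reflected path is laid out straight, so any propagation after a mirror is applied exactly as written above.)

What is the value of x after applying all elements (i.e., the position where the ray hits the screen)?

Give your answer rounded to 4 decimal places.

Answer: -0.1646

Derivation:
Initial: x=8.0000 theta=0.0000
After 1 (propagate distance d=30): x=8.0000 theta=0.0000
After 2 (thin lens f=59): x=8.0000 theta=-8/59 (≈-0.1356)
After 3 (propagate distance d=21): x=304/59 (≈5.1525) theta=-8/59 (≈-0.1356)
After 4 (thin lens f=40): x=304/59 (≈5.1525) theta=-78/295 (≈-0.2644)
After 5 (propagate distance d=40): x=-320/59 (≈-5.4237) theta=-78/295 (≈-0.2644)
After 6 (thin lens f=11): x=-320/59 (≈-5.4237) theta=742/3245 (≈0.2287)
After 7 (propagate distance d=23 (to screen)): x=-534/3245 (≈-0.1646) theta=742/3245 (≈0.2287)
Rounded to 4 decimal places: x = -0.1646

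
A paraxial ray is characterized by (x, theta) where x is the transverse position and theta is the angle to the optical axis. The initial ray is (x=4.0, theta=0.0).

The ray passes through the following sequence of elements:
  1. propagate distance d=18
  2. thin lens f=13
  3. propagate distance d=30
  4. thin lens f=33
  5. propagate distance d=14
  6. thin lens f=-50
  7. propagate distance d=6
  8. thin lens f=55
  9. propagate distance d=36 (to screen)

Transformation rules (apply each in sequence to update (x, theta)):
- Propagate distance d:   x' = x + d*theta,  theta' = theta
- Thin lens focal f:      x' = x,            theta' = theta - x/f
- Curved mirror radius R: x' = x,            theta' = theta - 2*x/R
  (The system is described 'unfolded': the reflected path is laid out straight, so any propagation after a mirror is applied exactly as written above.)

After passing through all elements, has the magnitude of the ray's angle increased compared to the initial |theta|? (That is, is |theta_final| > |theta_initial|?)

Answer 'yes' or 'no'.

Answer: yes

Derivation:
Initial: x=4.0000 theta=0.0000
After 1 (propagate distance d=18): x=4.0000 theta=0.0000
After 2 (thin lens f=13): x=4.0000 theta=-4/13 (≈-0.3077)
After 3 (propagate distance d=30): x=-68/13 (≈-5.2308) theta=-4/13 (≈-0.3077)
After 4 (thin lens f=33): x=-68/13 (≈-5.2308) theta=-64/429 (≈-0.1492)
After 5 (propagate distance d=14): x=-3140/429 (≈-7.3193) theta=-64/429 (≈-0.1492)
After 6 (thin lens f=-50): x=-3140/429 (≈-7.3193) theta=-634/2145 (≈-0.2956)
After 7 (propagate distance d=6): x=-19504/2145 (≈-9.0928) theta=-634/2145 (≈-0.2956)
After 8 (thin lens f=55): x=-19504/2145 (≈-9.0928) theta=-394/3025 (≈-0.1302)
After 9 (propagate distance d=36 (to screen)): x=-1625896/117975 (≈-13.7817) theta=-394/3025 (≈-0.1302)
|theta_initial|=0.0000 |theta_final|=394/3025 (≈0.1302) -> increased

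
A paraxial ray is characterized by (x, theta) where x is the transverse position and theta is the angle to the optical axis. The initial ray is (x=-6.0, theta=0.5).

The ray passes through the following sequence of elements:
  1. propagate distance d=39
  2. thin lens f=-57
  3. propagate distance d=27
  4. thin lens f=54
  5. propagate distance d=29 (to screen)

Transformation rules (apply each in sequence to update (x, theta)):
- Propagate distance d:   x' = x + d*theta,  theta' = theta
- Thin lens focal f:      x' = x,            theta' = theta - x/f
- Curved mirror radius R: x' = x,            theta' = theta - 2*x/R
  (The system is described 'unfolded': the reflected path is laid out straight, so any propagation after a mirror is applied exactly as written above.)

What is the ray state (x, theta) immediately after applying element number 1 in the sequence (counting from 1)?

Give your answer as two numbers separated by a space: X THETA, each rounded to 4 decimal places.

Initial: x=-6.0000 theta=0.5000
After 1 (propagate distance d=39): x=13.5000 theta=0.5000
Rounded to 4 decimal places: x = 13.5000, theta = 0.5000

Answer: 13.5000 0.5000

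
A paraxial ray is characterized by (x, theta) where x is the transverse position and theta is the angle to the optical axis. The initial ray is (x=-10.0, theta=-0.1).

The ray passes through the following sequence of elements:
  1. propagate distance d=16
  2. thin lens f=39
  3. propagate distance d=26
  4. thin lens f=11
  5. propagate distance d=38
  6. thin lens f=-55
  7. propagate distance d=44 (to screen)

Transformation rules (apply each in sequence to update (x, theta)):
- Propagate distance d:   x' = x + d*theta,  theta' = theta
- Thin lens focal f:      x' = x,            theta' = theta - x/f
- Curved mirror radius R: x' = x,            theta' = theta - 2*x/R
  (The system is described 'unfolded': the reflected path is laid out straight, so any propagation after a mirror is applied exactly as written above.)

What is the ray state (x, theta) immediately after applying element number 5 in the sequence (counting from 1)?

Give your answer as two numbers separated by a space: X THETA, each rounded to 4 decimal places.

Answer: 23.3753 0.7853

Derivation:
Initial: x=-10.0000 theta=-0.1000
After 1 (propagate distance d=16): x=-11.6000 theta=-0.1000
After 2 (thin lens f=39): x=-11.6000 theta=77/390 (≈0.1974)
After 3 (propagate distance d=26): x=-97/15 (≈-6.4667) theta=77/390 (≈0.1974)
After 4 (thin lens f=11): x=-97/15 (≈-6.4667) theta=1123/1430 (≈0.7853)
After 5 (propagate distance d=38): x=10028/429 (≈23.3753) theta=1123/1430 (≈0.7853)
Rounded to 4 decimal places: x = 23.3753, theta = 0.7853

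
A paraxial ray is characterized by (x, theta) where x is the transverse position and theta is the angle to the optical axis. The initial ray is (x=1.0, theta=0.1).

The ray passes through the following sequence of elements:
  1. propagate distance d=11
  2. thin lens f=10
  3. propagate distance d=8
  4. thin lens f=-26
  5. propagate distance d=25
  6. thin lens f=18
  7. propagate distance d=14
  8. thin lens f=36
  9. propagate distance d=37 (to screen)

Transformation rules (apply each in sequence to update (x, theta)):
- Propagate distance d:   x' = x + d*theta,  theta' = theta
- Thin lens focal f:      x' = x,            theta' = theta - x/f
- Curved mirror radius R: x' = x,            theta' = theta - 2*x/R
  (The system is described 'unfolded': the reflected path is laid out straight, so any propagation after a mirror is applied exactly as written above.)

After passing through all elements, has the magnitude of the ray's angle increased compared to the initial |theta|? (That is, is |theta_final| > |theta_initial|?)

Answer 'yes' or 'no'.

Initial: x=1.0000 theta=0.1000
After 1 (propagate distance d=11): x=2.1000 theta=0.1000
After 2 (thin lens f=10): x=2.1000 theta=-0.1100
After 3 (propagate distance d=8): x=1.2200 theta=-0.1100
After 4 (thin lens f=-26): x=1.2200 theta=-41/650 (≈-0.0631)
After 5 (propagate distance d=25): x=-116/325 (≈-0.3569) theta=-41/650 (≈-0.0631)
After 6 (thin lens f=18): x=-116/325 (≈-0.3569) theta=-253/5850 (≈-0.0432)
After 7 (propagate distance d=14): x=-563/585 (≈-0.9624) theta=-253/5850 (≈-0.0432)
After 8 (thin lens f=36): x=-563/585 (≈-0.9624) theta=-1739/105300 (≈-0.0165)
After 9 (propagate distance d=37 (to screen)): x=-165683/105300 (≈-1.5734) theta=-1739/105300 (≈-0.0165)
|theta_initial|=0.1000 |theta_final|=1739/105300 (≈0.0165) -> not increased

Answer: no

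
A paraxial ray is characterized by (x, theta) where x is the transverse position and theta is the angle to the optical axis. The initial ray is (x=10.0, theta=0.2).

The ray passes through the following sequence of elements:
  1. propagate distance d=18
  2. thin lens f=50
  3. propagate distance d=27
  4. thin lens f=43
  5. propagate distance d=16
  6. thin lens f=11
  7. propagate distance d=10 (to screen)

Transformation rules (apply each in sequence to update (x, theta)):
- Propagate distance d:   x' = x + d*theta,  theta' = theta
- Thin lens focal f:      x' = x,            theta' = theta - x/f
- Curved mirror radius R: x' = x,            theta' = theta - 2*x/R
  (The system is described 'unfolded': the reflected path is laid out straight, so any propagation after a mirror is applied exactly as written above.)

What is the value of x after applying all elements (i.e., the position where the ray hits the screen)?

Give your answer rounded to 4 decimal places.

Answer: -2.8701

Derivation:
Initial: x=10.0000 theta=0.2000
After 1 (propagate distance d=18): x=13.6000 theta=0.2000
After 2 (thin lens f=50): x=13.6000 theta=-0.0720
After 3 (propagate distance d=27): x=11.6560 theta=-0.0720
After 4 (thin lens f=43): x=11.6560 theta=-1844/5375 (≈-0.3431)
After 5 (propagate distance d=16): x=33147/5375 (≈6.1669) theta=-1844/5375 (≈-0.3431)
After 6 (thin lens f=11): x=33147/5375 (≈6.1669) theta=-53431/59125 (≈-0.9037)
After 7 (propagate distance d=10 (to screen)): x=-169693/59125 (≈-2.8701) theta=-53431/59125 (≈-0.9037)
Rounded to 4 decimal places: x = -2.8701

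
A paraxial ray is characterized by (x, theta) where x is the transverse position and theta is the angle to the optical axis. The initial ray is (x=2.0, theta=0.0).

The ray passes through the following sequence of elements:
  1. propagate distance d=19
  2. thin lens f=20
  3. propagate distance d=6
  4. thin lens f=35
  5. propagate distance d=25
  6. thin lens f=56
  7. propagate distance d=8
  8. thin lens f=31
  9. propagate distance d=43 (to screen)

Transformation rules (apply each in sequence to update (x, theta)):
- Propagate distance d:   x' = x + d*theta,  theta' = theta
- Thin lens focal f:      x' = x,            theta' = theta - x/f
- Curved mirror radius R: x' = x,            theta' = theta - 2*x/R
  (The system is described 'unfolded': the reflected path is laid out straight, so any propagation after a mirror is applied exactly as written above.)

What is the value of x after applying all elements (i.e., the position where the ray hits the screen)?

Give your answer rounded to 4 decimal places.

Answer: -3.2772

Derivation:
Initial: x=2.0000 theta=0.0000
After 1 (propagate distance d=19): x=2.0000 theta=0.0000
After 2 (thin lens f=20): x=2.0000 theta=-0.1000
After 3 (propagate distance d=6): x=1.4000 theta=-0.1000
After 4 (thin lens f=35): x=1.4000 theta=-0.1400
After 5 (propagate distance d=25): x=-2.1000 theta=-0.1400
After 6 (thin lens f=56): x=-2.1000 theta=-0.1025
After 7 (propagate distance d=8): x=-2.9200 theta=-0.1025
After 8 (thin lens f=31): x=-2.9200 theta=-103/12400 (≈-0.0083)
After 9 (propagate distance d=43 (to screen)): x=-40637/12400 (≈-3.2772) theta=-103/12400 (≈-0.0083)
Rounded to 4 decimal places: x = -3.2772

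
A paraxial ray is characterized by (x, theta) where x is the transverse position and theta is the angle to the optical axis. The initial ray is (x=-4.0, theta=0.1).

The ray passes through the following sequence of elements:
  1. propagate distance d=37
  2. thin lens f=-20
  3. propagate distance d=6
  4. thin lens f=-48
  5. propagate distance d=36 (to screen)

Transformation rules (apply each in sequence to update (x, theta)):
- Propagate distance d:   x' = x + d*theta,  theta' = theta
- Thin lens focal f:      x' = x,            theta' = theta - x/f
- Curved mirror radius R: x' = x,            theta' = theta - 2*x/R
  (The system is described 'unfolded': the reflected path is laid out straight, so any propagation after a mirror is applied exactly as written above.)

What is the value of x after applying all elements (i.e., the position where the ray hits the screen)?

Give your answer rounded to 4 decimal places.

Initial: x=-4.0000 theta=0.1000
After 1 (propagate distance d=37): x=-0.3000 theta=0.1000
After 2 (thin lens f=-20): x=-0.3000 theta=0.0850
After 3 (propagate distance d=6): x=0.2100 theta=0.0850
After 4 (thin lens f=-48): x=0.2100 theta=143/1600 (≈0.0894)
After 5 (propagate distance d=36 (to screen)): x=3.4275 theta=143/1600 (≈0.0894)
Rounded to 4 decimal places: x = 3.4275

Answer: 3.4275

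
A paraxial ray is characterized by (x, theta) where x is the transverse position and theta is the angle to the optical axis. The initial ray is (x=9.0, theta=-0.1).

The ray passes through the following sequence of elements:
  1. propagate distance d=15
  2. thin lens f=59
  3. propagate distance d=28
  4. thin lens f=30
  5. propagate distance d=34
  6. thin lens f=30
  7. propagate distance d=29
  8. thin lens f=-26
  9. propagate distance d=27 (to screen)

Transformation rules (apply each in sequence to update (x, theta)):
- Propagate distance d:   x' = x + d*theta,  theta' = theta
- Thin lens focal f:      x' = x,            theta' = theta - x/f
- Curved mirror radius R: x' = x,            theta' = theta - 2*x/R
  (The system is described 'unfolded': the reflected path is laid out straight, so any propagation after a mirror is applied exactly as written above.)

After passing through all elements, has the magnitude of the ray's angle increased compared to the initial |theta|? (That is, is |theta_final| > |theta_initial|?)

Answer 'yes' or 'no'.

Answer: yes

Derivation:
Initial: x=9.0000 theta=-0.1000
After 1 (propagate distance d=15): x=7.5000 theta=-0.1000
After 2 (thin lens f=59): x=7.5000 theta=-67/295 (≈-0.2271)
After 3 (propagate distance d=28): x=673/590 (≈1.1407) theta=-67/295 (≈-0.2271)
After 4 (thin lens f=30): x=673/590 (≈1.1407) theta=-4693/17700 (≈-0.2651)
After 5 (propagate distance d=34): x=-34843/4425 (≈-7.8741) theta=-4693/17700 (≈-0.2651)
After 6 (thin lens f=30): x=-34843/4425 (≈-7.8741) theta=-709/265500 (≈-0.0027)
After 7 (propagate distance d=29): x=-2111141/265500 (≈-7.9516) theta=-709/265500 (≈-0.0027)
After 8 (thin lens f=-26): x=-2111141/265500 (≈-7.9516) theta=-85183/276120 (≈-0.3085)
After 9 (propagate distance d=27 (to screen)): x=-112388191/6903000 (≈-16.2811) theta=-85183/276120 (≈-0.3085)
|theta_initial|=0.1000 |theta_final|=85183/276120 (≈0.3085) -> increased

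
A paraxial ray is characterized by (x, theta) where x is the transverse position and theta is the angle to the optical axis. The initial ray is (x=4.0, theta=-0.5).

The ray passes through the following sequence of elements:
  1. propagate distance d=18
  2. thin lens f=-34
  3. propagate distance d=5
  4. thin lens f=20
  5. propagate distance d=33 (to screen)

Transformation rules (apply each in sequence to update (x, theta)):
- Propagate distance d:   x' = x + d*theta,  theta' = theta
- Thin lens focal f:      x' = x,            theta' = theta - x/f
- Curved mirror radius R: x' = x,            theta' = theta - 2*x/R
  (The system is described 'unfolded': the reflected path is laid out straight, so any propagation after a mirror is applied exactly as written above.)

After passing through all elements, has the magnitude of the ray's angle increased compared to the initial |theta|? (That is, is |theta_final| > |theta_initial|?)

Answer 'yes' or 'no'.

Initial: x=4.0000 theta=-0.5000
After 1 (propagate distance d=18): x=-5.0000 theta=-0.5000
After 2 (thin lens f=-34): x=-5.0000 theta=-11/17 (≈-0.6471)
After 3 (propagate distance d=5): x=-140/17 (≈-8.2353) theta=-11/17 (≈-0.6471)
After 4 (thin lens f=20): x=-140/17 (≈-8.2353) theta=-4/17 (≈-0.2353)
After 5 (propagate distance d=33 (to screen)): x=-16.0000 theta=-4/17 (≈-0.2353)
|theta_initial|=0.5000 |theta_final|=4/17 (≈0.2353) -> not increased

Answer: no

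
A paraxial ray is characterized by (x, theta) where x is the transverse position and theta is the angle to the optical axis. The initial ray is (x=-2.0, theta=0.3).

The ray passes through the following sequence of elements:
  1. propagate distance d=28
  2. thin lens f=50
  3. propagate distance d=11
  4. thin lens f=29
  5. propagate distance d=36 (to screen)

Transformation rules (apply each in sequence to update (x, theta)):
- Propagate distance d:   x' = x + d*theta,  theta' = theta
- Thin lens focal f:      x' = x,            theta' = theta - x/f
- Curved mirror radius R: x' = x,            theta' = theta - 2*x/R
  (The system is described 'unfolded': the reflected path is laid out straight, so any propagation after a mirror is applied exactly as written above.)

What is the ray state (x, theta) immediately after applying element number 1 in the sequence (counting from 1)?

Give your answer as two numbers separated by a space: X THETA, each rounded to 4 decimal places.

Answer: 6.4000 0.3000

Derivation:
Initial: x=-2.0000 theta=0.3000
After 1 (propagate distance d=28): x=6.4000 theta=0.3000
Rounded to 4 decimal places: x = 6.4000, theta = 0.3000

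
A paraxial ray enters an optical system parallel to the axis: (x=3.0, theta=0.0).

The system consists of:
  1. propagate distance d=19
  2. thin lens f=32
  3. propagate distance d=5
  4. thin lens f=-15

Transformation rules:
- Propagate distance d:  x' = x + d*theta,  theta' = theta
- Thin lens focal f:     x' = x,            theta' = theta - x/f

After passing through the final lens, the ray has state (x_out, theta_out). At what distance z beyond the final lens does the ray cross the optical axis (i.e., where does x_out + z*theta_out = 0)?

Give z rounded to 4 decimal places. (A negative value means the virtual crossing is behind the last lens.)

Initial: x=3.0000 theta=0.0000
After 1 (propagate distance d=19): x=3.0000 theta=0.0000
After 2 (thin lens f=32): x=3.0000 theta=-3/32 (≈-0.0938)
After 3 (propagate distance d=5): x=81/32 (≈2.5313) theta=-3/32 (≈-0.0938)
After 4 (thin lens f=-15): x=81/32 (≈2.5313) theta=0.0750
z_focus = -x_out/theta_out = -(81/32)/(0.0750) = -33.7500
Rounded to 4 decimal places: z = -33.7500

Answer: -33.7500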